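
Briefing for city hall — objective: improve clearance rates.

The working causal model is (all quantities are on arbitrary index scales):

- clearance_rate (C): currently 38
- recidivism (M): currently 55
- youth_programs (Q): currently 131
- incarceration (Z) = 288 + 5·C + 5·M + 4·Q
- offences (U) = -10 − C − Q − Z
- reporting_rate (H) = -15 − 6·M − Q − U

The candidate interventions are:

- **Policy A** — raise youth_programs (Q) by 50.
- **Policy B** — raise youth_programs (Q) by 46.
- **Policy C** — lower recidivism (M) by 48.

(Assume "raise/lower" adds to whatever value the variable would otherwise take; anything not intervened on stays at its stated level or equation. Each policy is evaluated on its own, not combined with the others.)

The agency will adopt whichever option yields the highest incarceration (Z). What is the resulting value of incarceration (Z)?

1477

Policy A (Q + 50):
  C = 38
  M = 55
  Q = 131 + 50 = 181
  Z = 288 + 5·38 + 5·55 + 4·181 = 1477
Policy B (Q + 46):
  C = 38
  M = 55
  Q = 131 + 46 = 177
  Z = 288 + 5·38 + 5·55 + 4·177 = 1461
Policy C (M − 48):
  C = 38
  M = 55 − 48 = 7
  Q = 131
  Z = 288 + 5·38 + 5·7 + 4·131 = 1037
Comparing — Policy A: Z=1477, Policy B: Z=1461, Policy C: Z=1037. Highest is 1477 (Policy A).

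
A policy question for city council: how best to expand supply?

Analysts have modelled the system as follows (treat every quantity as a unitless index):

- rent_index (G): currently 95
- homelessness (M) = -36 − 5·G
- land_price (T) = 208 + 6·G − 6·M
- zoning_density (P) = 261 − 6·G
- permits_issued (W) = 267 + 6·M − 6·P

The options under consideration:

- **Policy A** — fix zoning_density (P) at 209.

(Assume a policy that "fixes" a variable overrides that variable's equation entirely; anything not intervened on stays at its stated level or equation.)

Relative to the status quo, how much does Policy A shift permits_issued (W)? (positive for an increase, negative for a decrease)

Baseline:
  G = 95
  M = -36 − 5·95 = -511
  P = 261 − 6·95 = -309
  W = 267 + 6·(-511) − 6·(-309) = -945
Policy A (P := 209):
  G = 95
  M = -36 − 5·95 = -511
  P = 209
  W = 267 + 6·(-511) − 6·209 = -4053
Change in W: -4053 − (-945) = -3108

-3108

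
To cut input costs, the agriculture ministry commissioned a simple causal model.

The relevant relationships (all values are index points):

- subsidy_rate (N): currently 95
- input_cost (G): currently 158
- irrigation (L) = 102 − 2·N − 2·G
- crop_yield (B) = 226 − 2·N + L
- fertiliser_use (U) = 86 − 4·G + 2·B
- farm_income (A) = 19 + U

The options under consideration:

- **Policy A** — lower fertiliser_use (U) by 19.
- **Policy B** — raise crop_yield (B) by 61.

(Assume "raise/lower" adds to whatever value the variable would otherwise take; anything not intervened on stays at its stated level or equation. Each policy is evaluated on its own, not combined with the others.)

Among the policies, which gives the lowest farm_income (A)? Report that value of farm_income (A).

-1282

Policy A (U − 19):
  N = 95
  G = 158
  L = 102 − 2·95 − 2·158 = -404
  B = 226 − 2·95 + (-404) = -368
  U = 86 − 4·158 + 2·(-368) (−19 from intervention) = -1301
  A = 19 + (-1301) = -1282
Policy B (B + 61):
  N = 95
  G = 158
  L = 102 − 2·95 − 2·158 = -404
  B = 226 − 2·95 + (-404) (+61 from intervention) = -307
  U = 86 − 4·158 + 2·(-307) = -1160
  A = 19 + (-1160) = -1141
Comparing — Policy A: A=-1282, Policy B: A=-1141. Lowest is -1282 (Policy A).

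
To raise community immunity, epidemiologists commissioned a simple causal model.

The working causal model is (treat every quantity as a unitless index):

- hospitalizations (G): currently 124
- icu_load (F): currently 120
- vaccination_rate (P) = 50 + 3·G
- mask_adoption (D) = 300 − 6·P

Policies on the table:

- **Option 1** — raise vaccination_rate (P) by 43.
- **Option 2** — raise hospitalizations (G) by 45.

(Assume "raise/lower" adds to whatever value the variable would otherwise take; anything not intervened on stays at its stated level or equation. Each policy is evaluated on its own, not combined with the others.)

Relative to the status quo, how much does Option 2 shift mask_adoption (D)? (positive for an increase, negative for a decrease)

-810

Baseline:
  G = 124
  P = 50 + 3·124 = 422
  D = 300 − 6·422 = -2232
Option 2 (G + 45):
  G = 124 + 45 = 169
  P = 50 + 3·169 = 557
  D = 300 − 6·557 = -3042
Change in D: -3042 − (-2232) = -810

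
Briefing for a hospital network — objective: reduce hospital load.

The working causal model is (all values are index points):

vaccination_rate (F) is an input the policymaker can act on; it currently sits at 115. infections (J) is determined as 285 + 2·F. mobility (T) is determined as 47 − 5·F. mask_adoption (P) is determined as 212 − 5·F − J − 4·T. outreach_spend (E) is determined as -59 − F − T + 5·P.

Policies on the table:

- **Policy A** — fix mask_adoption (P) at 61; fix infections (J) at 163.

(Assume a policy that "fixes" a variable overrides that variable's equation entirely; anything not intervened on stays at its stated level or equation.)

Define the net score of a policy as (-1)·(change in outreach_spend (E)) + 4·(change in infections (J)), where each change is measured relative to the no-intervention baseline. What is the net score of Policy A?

Baseline:
  F = 115
  J = 285 + 2·115 = 515
  T = 47 − 5·115 = -528
  P = 212 − 5·115 − 515 − 4·(-528) = 1234
  E = -59 − 115 − (-528) + 5·1234 = 6524
Policy A (P := 61, J := 163):
  F = 115
  J = 163
  T = 47 − 5·115 = -528
  P = 61
  E = -59 − 115 − (-528) + 5·61 = 659
ΔE = 659 − 6524 = -5865; ΔJ = 163 − 515 = -352
Score = (-1)·(-5865) + 4·(-352) = 4457

4457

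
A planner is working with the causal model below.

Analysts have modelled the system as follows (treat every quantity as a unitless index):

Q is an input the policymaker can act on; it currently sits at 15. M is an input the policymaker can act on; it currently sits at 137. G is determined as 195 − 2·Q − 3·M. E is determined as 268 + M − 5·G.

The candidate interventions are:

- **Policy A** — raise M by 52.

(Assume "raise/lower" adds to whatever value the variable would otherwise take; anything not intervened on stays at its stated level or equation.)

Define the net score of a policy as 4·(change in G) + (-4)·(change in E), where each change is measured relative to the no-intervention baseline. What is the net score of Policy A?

-3952

Baseline:
  Q = 15
  M = 137
  G = 195 − 2·15 − 3·137 = -246
  E = 268 + 137 − 5·(-246) = 1635
Policy A (M + 52):
  Q = 15
  M = 137 + 52 = 189
  G = 195 − 2·15 − 3·189 = -402
  E = 268 + 189 − 5·(-402) = 2467
ΔG = -402 − (-246) = -156; ΔE = 2467 − 1635 = 832
Score = 4·(-156) + (-4)·832 = -3952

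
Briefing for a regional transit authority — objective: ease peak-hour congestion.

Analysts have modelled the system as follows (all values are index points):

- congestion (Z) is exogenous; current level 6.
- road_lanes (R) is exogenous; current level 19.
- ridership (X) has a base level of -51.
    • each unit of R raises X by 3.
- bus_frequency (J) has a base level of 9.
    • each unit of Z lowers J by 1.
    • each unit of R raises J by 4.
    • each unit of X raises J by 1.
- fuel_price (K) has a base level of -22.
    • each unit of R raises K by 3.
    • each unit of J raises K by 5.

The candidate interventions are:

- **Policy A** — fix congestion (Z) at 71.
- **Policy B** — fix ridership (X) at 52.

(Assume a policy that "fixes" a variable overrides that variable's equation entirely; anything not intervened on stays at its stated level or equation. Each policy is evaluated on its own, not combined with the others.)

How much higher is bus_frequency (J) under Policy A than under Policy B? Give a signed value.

-111

Policy A (Z := 71):
  Z = 71
  R = 19
  X = -51 + 3·19 = 6
  J = 9 − 71 + 4·19 + 6 = 20
Policy B (X := 52):
  Z = 6
  R = 19
  X = 52
  J = 9 − 6 + 4·19 + 52 = 131
J: 20 − 131 = -111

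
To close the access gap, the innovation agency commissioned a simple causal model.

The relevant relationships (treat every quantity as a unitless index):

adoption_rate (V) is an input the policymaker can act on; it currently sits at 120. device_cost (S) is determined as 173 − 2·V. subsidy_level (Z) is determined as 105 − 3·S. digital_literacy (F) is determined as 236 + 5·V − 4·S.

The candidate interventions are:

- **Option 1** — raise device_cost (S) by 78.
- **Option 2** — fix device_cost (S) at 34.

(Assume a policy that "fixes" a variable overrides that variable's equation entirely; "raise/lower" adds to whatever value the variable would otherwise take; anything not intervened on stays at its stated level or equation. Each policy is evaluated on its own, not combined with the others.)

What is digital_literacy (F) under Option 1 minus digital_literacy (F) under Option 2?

92

Option 1 (S + 78):
  V = 120
  S = 173 − 2·120 (+78 from intervention) = 11
  F = 236 + 5·120 − 4·11 = 792
Option 2 (S := 34):
  V = 120
  S = 34
  F = 236 + 5·120 − 4·34 = 700
F: 792 − 700 = 92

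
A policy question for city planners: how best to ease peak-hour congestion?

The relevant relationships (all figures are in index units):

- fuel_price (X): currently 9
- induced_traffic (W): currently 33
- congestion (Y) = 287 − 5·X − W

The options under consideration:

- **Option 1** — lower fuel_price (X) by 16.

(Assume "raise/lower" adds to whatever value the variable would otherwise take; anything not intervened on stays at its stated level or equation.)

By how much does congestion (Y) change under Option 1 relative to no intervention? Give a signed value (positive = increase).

80

Baseline:
  X = 9
  W = 33
  Y = 287 − 5·9 − 33 = 209
Option 1 (X − 16):
  X = 9 − 16 = -7
  W = 33
  Y = 287 − 5·(-7) − 33 = 289
Change in Y: 289 − 209 = 80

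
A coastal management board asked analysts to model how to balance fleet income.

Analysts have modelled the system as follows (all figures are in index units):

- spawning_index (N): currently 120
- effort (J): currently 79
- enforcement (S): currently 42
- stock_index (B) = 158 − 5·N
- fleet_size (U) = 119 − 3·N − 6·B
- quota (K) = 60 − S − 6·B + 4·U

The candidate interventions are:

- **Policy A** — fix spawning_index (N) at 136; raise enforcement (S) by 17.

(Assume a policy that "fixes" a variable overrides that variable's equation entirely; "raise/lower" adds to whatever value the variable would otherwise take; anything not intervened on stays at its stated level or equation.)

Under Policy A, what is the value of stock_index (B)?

Policy A (N := 136, S + 17):
  N = 136
  B = 158 − 5·136 = -522

-522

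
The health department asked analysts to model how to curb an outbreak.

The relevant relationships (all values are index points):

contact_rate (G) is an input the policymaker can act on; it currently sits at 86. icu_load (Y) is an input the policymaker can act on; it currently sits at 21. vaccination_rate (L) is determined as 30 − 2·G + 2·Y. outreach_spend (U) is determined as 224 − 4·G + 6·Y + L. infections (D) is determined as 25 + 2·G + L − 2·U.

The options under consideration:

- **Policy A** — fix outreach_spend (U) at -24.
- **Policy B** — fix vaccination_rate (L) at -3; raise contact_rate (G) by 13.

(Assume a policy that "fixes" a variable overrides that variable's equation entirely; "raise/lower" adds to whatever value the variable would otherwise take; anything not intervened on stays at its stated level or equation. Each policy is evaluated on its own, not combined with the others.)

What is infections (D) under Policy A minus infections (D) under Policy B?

Policy A (U := -24):
  G = 86
  Y = 21
  L = 30 − 2·86 + 2·21 = -100
  U = -24
  D = 25 + 2·86 + (-100) − 2·(-24) = 145
Policy B (L := -3, G + 13):
  G = 86 + 13 = 99
  Y = 21
  L = -3
  U = 224 − 4·99 + 6·21 + (-3) = -49
  D = 25 + 2·99 + (-3) − 2·(-49) = 318
D: 145 − 318 = -173

-173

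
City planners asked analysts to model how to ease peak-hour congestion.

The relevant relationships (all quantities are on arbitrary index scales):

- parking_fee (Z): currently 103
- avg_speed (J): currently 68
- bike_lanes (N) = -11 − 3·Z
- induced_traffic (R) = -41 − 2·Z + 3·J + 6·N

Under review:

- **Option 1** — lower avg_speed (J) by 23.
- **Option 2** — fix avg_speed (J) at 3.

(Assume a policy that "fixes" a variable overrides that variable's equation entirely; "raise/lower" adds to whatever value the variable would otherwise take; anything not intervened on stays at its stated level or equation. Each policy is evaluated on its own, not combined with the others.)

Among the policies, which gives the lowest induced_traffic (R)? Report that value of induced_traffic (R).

Option 1 (J − 23):
  Z = 103
  J = 68 − 23 = 45
  N = -11 − 3·103 = -320
  R = -41 − 2·103 + 3·45 + 6·(-320) = -2032
Option 2 (J := 3):
  Z = 103
  J = 3
  N = -11 − 3·103 = -320
  R = -41 − 2·103 + 3·3 + 6·(-320) = -2158
Comparing — Option 1: R=-2032, Option 2: R=-2158. Lowest is -2158 (Option 2).

-2158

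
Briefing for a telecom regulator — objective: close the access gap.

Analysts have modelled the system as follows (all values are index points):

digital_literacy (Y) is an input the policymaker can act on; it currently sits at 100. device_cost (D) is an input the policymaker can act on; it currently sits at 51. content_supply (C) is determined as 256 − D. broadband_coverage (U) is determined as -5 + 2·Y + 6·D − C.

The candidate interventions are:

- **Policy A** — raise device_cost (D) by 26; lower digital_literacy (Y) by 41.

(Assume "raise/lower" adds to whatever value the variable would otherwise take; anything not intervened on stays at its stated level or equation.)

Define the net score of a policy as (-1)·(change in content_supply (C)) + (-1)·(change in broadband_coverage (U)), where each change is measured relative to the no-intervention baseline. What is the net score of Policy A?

Baseline:
  Y = 100
  D = 51
  C = 256 − 51 = 205
  U = -5 + 2·100 + 6·51 − 205 = 296
Policy A (D + 26, Y − 41):
  Y = 100 − 41 = 59
  D = 51 + 26 = 77
  C = 256 − 77 = 179
  U = -5 + 2·59 + 6·77 − 179 = 396
ΔC = 179 − 205 = -26; ΔU = 396 − 296 = 100
Score = (-1)·(-26) + (-1)·100 = -74

-74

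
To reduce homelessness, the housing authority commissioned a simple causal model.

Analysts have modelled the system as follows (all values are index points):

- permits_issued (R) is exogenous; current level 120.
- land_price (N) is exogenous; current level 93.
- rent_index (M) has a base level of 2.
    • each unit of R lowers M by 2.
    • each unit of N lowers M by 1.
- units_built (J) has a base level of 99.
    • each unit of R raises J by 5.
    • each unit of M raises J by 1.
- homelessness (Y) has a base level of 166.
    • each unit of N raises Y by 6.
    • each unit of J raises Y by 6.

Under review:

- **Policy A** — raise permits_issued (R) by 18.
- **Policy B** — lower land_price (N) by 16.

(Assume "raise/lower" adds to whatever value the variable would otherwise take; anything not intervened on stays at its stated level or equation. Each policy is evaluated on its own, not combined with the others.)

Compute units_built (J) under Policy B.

384

Policy B (N − 16):
  R = 120
  N = 93 − 16 = 77
  M = 2 − 2·120 − 77 = -315
  J = 99 + 5·120 + (-315) = 384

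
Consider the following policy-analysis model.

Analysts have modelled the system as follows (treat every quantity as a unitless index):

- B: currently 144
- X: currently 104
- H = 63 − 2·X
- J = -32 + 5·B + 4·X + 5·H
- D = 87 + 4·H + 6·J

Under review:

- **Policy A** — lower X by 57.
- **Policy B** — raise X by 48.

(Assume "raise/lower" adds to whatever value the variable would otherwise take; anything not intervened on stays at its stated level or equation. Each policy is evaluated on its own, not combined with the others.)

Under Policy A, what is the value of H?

-31

Policy A (X − 57):
  X = 104 − 57 = 47
  H = 63 − 2·47 = -31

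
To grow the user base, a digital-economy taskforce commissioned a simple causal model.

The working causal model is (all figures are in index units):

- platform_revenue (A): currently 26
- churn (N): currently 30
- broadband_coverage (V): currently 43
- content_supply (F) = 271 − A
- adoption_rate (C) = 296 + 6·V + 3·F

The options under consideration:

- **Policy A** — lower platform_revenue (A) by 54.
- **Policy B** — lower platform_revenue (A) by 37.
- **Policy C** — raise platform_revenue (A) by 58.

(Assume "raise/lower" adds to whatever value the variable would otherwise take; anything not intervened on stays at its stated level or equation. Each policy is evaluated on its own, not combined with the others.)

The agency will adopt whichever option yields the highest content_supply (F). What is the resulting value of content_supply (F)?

Policy A (A − 54):
  A = 26 − 54 = -28
  F = 271 − (-28) = 299
Policy B (A − 37):
  A = 26 − 37 = -11
  F = 271 − (-11) = 282
Policy C (A + 58):
  A = 26 + 58 = 84
  F = 271 − 84 = 187
Comparing — Policy A: F=299, Policy B: F=282, Policy C: F=187. Highest is 299 (Policy A).

299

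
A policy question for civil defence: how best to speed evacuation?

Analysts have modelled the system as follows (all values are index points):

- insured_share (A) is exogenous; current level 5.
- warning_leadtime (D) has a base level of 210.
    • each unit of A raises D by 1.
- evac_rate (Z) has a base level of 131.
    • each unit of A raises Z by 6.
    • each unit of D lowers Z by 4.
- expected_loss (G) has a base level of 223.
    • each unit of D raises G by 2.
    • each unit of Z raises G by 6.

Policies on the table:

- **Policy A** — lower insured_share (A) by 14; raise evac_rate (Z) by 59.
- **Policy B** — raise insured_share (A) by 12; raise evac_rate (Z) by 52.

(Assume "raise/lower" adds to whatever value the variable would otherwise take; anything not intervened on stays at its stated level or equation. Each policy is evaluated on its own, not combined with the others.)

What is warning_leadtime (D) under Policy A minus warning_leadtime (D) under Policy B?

-26

Policy A (A − 14, Z + 59):
  A = 5 − 14 = -9
  D = 210 + (-9) = 201
Policy B (A + 12, Z + 52):
  A = 5 + 12 = 17
  D = 210 + 17 = 227
D: 201 − 227 = -26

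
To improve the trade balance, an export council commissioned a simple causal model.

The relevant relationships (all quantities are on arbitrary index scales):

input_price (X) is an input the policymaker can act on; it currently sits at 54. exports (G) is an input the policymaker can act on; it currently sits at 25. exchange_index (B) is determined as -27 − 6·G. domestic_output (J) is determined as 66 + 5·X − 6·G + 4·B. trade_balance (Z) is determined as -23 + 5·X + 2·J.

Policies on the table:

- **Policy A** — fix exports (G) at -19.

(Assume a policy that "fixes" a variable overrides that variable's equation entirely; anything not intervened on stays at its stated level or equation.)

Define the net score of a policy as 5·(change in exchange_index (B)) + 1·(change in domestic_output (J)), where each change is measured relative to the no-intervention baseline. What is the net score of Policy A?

Baseline:
  X = 54
  G = 25
  B = -27 − 6·25 = -177
  J = 66 + 5·54 − 6·25 + 4·(-177) = -522
Policy A (G := -19):
  X = 54
  G = -19
  B = -27 − 6·(-19) = 87
  J = 66 + 5·54 − 6·(-19) + 4·87 = 798
ΔB = 87 − (-177) = 264; ΔJ = 798 − (-522) = 1320
Score = 5·264 + 1·1320 = 2640

2640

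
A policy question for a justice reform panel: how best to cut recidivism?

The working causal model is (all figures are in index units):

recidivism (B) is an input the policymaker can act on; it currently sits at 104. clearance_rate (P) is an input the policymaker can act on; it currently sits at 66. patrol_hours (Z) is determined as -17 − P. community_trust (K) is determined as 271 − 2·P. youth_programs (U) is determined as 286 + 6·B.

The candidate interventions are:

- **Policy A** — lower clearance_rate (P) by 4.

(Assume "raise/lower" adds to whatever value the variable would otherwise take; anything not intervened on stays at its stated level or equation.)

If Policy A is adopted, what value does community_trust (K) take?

147

Policy A (P − 4):
  P = 66 − 4 = 62
  K = 271 − 2·62 = 147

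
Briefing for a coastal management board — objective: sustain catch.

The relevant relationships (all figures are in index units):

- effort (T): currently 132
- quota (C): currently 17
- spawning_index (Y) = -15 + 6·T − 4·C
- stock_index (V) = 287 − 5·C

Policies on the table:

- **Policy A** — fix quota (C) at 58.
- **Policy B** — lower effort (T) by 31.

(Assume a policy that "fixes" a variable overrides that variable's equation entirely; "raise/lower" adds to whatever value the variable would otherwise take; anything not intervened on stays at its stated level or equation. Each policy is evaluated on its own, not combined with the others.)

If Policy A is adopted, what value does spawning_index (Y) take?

545

Policy A (C := 58):
  T = 132
  C = 58
  Y = -15 + 6·132 − 4·58 = 545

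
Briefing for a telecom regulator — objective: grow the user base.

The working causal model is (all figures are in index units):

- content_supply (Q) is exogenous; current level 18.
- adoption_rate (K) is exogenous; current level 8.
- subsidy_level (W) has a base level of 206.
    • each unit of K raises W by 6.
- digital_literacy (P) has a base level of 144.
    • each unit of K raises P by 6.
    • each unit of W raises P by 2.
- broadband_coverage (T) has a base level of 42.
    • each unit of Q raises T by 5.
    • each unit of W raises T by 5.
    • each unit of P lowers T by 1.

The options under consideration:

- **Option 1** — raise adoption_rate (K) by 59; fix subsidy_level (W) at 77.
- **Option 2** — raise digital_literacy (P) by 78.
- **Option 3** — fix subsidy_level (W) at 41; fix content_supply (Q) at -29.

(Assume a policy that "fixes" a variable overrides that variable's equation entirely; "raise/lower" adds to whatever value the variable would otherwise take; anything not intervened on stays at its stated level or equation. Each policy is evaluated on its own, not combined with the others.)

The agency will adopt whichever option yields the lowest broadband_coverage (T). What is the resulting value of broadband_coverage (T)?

-183

Option 1 (K + 59, W := 77):
  Q = 18
  K = 8 + 59 = 67
  W = 77
  P = 144 + 6·67 + 2·77 = 700
  T = 42 + 5·18 + 5·77 − 700 = -183
Option 2 (P + 78):
  Q = 18
  K = 8
  W = 206 + 6·8 = 254
  P = 144 + 6·8 + 2·254 (+78 from intervention) = 778
  T = 42 + 5·18 + 5·254 − 778 = 624
Option 3 (W := 41, Q := -29):
  Q = -29
  K = 8
  W = 41
  P = 144 + 6·8 + 2·41 = 274
  T = 42 + 5·(-29) + 5·41 − 274 = -172
Comparing — Option 1: T=-183, Option 2: T=624, Option 3: T=-172. Lowest is -183 (Option 1).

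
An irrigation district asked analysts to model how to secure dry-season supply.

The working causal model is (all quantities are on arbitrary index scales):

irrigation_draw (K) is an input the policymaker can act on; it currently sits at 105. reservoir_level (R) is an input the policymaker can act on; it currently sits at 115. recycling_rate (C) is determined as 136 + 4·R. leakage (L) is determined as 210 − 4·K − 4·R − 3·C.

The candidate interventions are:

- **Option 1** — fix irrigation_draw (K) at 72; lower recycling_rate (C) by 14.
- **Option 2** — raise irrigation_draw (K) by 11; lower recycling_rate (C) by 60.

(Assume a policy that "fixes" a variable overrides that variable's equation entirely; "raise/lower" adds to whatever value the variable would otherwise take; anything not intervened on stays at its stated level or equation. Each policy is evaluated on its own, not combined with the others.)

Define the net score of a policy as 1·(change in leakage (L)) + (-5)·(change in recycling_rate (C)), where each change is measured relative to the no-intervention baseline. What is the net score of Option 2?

Baseline:
  K = 105
  R = 115
  C = 136 + 4·115 = 596
  L = 210 − 4·105 − 4·115 − 3·596 = -2458
Option 2 (K + 11, C − 60):
  K = 105 + 11 = 116
  R = 115
  C = 136 + 4·115 (−60 from intervention) = 536
  L = 210 − 4·116 − 4·115 − 3·536 = -2322
ΔL = -2322 − (-2458) = 136; ΔC = 536 − 596 = -60
Score = 1·136 + (-5)·(-60) = 436

436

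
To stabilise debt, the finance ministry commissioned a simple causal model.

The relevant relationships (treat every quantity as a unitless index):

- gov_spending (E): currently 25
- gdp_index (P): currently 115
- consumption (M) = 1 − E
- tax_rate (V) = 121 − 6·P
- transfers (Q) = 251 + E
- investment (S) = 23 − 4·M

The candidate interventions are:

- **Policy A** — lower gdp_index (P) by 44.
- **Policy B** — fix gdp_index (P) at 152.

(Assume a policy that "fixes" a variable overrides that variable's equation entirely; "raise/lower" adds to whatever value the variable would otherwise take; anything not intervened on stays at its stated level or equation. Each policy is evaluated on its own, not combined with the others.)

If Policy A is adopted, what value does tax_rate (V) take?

Policy A (P − 44):
  P = 115 − 44 = 71
  V = 121 − 6·71 = -305

-305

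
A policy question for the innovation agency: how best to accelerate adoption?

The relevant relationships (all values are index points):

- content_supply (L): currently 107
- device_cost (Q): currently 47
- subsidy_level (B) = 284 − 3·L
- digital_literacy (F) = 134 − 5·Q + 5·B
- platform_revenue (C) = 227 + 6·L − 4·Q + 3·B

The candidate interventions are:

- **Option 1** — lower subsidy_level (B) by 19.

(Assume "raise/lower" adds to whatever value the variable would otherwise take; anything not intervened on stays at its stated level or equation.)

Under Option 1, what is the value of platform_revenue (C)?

513

Option 1 (B − 19):
  L = 107
  Q = 47
  B = 284 − 3·107 (−19 from intervention) = -56
  C = 227 + 6·107 − 4·47 + 3·(-56) = 513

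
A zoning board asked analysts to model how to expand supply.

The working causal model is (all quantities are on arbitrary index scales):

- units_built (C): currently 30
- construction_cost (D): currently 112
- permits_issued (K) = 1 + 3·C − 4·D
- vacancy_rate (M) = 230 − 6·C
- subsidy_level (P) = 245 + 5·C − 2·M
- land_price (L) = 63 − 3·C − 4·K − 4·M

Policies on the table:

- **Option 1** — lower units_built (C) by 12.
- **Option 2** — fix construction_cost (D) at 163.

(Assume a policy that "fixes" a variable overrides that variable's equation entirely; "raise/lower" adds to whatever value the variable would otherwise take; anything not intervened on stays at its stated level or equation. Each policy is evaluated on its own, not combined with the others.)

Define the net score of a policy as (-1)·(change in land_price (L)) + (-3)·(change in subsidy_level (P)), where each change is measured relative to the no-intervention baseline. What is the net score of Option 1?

Baseline:
  C = 30
  D = 112
  K = 1 + 3·30 − 4·112 = -357
  M = 230 − 6·30 = 50
  P = 245 + 5·30 − 2·50 = 295
  L = 63 − 3·30 − 4·(-357) − 4·50 = 1201
Option 1 (C − 12):
  C = 30 − 12 = 18
  D = 112
  K = 1 + 3·18 − 4·112 = -393
  M = 230 − 6·18 = 122
  P = 245 + 5·18 − 2·122 = 91
  L = 63 − 3·18 − 4·(-393) − 4·122 = 1093
ΔL = 1093 − 1201 = -108; ΔP = 91 − 295 = -204
Score = (-1)·(-108) + (-3)·(-204) = 720

720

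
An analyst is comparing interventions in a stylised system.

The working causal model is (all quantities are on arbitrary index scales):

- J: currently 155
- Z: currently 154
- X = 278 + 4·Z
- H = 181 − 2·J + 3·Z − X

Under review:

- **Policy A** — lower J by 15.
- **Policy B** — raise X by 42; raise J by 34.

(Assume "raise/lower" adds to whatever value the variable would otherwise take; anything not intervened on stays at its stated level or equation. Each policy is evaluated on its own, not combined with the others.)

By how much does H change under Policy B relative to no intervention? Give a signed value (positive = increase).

-110

Baseline:
  J = 155
  Z = 154
  X = 278 + 4·154 = 894
  H = 181 − 2·155 + 3·154 − 894 = -561
Policy B (X + 42, J + 34):
  J = 155 + 34 = 189
  Z = 154
  X = 278 + 4·154 (+42 from intervention) = 936
  H = 181 − 2·189 + 3·154 − 936 = -671
Change in H: -671 − (-561) = -110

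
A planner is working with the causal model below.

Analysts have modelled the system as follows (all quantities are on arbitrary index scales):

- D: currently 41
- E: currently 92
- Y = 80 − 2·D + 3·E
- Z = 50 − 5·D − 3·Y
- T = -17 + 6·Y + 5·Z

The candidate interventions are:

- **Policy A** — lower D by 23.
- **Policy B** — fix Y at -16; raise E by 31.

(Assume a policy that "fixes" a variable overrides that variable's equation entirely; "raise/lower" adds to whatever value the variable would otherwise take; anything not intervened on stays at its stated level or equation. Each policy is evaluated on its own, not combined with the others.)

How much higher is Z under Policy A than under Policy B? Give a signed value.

Policy A (D − 23):
  D = 41 − 23 = 18
  E = 92
  Y = 80 − 2·18 + 3·92 = 320
  Z = 50 − 5·18 − 3·320 = -1000
Policy B (Y := -16, E + 31):
  D = 41
  E = 92 + 31 = 123
  Y = -16
  Z = 50 − 5·41 − 3·(-16) = -107
Z: -1000 − (-107) = -893

-893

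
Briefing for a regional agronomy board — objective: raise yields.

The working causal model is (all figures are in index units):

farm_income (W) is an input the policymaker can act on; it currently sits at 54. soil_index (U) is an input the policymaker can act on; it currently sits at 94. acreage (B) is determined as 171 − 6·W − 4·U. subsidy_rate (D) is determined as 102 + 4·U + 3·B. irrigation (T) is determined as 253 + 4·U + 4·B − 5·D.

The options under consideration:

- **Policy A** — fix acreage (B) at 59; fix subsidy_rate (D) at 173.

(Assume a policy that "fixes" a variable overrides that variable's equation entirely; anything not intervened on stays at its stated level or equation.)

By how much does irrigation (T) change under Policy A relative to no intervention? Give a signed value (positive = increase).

-4058

Baseline:
  W = 54
  U = 94
  B = 171 − 6·54 − 4·94 = -529
  D = 102 + 4·94 + 3·(-529) = -1109
  T = 253 + 4·94 + 4·(-529) − 5·(-1109) = 4058
Policy A (B := 59, D := 173):
  W = 54
  U = 94
  B = 59
  D = 173
  T = 253 + 4·94 + 4·59 − 5·173 = 0
Change in T: 0 − 4058 = -4058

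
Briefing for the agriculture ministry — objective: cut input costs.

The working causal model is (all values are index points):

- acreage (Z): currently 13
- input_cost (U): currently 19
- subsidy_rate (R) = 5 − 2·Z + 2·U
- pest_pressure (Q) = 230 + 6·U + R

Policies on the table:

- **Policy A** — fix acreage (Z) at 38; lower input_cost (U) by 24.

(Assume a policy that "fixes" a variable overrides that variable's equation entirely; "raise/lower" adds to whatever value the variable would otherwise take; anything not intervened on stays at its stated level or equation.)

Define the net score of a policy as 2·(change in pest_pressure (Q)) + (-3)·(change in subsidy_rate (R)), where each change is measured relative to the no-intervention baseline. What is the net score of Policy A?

-190

Baseline:
  Z = 13
  U = 19
  R = 5 − 2·13 + 2·19 = 17
  Q = 230 + 6·19 + 17 = 361
Policy A (Z := 38, U − 24):
  Z = 38
  U = 19 − 24 = -5
  R = 5 − 2·38 + 2·(-5) = -81
  Q = 230 + 6·(-5) + (-81) = 119
ΔQ = 119 − 361 = -242; ΔR = -81 − 17 = -98
Score = 2·(-242) + (-3)·(-98) = -190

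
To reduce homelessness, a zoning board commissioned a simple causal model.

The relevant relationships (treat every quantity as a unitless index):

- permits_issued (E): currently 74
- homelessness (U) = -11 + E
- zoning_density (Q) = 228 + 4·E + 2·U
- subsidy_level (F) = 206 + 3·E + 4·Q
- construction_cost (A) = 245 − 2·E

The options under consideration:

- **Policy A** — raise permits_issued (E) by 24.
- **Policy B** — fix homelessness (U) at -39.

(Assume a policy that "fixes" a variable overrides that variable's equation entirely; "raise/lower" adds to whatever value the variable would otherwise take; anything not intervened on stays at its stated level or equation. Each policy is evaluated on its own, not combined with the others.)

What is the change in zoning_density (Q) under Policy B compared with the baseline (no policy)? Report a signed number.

Baseline:
  E = 74
  U = -11 + 74 = 63
  Q = 228 + 4·74 + 2·63 = 650
Policy B (U := -39):
  E = 74
  U = -39
  Q = 228 + 4·74 + 2·(-39) = 446
Change in Q: 446 − 650 = -204

-204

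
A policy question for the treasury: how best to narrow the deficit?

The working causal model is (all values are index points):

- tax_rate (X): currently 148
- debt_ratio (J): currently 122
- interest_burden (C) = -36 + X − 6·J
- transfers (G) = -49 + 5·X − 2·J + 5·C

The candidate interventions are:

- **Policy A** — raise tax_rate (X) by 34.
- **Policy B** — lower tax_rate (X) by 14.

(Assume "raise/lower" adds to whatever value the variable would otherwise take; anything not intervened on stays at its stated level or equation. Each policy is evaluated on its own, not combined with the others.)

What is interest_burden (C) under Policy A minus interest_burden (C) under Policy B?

48

Policy A (X + 34):
  X = 148 + 34 = 182
  J = 122
  C = -36 + 182 − 6·122 = -586
Policy B (X − 14):
  X = 148 − 14 = 134
  J = 122
  C = -36 + 134 − 6·122 = -634
C: -586 − (-634) = 48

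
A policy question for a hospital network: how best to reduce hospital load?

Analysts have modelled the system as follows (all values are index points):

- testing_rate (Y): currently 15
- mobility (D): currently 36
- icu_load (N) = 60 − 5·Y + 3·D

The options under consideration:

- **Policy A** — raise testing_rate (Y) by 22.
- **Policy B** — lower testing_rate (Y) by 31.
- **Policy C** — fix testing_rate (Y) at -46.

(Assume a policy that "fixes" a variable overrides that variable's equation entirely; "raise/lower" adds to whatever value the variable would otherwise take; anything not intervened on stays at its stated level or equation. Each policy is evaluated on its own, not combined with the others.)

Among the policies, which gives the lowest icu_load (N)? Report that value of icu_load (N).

Policy A (Y + 22):
  Y = 15 + 22 = 37
  D = 36
  N = 60 − 5·37 + 3·36 = -17
Policy B (Y − 31):
  Y = 15 − 31 = -16
  D = 36
  N = 60 − 5·(-16) + 3·36 = 248
Policy C (Y := -46):
  Y = -46
  D = 36
  N = 60 − 5·(-46) + 3·36 = 398
Comparing — Policy A: N=-17, Policy B: N=248, Policy C: N=398. Lowest is -17 (Policy A).

-17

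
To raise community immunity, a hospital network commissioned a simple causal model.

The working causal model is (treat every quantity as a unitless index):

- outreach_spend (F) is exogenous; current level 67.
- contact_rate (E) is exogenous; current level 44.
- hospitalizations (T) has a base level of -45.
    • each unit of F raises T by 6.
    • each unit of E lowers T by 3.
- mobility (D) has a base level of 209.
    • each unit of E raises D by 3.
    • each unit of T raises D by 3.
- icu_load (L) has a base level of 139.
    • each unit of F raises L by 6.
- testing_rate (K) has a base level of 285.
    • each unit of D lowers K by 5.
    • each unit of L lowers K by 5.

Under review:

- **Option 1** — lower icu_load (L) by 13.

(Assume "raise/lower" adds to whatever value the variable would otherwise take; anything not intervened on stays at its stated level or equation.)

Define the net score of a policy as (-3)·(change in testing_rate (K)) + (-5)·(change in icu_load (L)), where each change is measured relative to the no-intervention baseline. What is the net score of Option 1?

Baseline:
  F = 67
  E = 44
  T = -45 + 6·67 − 3·44 = 225
  D = 209 + 3·44 + 3·225 = 1016
  L = 139 + 6·67 = 541
  K = 285 − 5·1016 − 5·541 = -7500
Option 1 (L − 13):
  F = 67
  E = 44
  T = -45 + 6·67 − 3·44 = 225
  D = 209 + 3·44 + 3·225 = 1016
  L = 139 + 6·67 (−13 from intervention) = 528
  K = 285 − 5·1016 − 5·528 = -7435
ΔK = -7435 − (-7500) = 65; ΔL = 528 − 541 = -13
Score = (-3)·65 + (-5)·(-13) = -130

-130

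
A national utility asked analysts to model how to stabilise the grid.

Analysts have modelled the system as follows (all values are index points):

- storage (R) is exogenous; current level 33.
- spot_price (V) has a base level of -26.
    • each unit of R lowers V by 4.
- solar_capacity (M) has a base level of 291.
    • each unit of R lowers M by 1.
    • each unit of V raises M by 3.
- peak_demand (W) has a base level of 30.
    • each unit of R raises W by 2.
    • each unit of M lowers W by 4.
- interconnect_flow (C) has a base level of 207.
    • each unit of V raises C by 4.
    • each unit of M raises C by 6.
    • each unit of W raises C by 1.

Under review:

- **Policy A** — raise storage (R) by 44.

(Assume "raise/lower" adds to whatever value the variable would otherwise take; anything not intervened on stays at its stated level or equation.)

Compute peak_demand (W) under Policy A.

3336

Policy A (R + 44):
  R = 33 + 44 = 77
  V = -26 − 4·77 = -334
  M = 291 − 77 + 3·(-334) = -788
  W = 30 + 2·77 − 4·(-788) = 3336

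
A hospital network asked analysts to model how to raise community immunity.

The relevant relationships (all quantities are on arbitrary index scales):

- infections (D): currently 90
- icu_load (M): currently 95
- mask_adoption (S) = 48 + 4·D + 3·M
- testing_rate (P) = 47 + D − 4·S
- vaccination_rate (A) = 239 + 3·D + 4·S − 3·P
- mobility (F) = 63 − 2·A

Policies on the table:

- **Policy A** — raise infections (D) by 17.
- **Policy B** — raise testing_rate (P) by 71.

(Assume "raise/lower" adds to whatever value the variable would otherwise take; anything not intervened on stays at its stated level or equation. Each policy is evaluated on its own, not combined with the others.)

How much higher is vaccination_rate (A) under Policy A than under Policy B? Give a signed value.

1301

Policy A (D + 17):
  D = 90 + 17 = 107
  M = 95
  S = 48 + 4·107 + 3·95 = 761
  P = 47 + 107 − 4·761 = -2890
  A = 239 + 3·107 + 4·761 − 3·(-2890) = 12274
Policy B (P + 71):
  D = 90
  M = 95
  S = 48 + 4·90 + 3·95 = 693
  P = 47 + 90 − 4·693 (+71 from intervention) = -2564
  A = 239 + 3·90 + 4·693 − 3·(-2564) = 10973
A: 12274 − 10973 = 1301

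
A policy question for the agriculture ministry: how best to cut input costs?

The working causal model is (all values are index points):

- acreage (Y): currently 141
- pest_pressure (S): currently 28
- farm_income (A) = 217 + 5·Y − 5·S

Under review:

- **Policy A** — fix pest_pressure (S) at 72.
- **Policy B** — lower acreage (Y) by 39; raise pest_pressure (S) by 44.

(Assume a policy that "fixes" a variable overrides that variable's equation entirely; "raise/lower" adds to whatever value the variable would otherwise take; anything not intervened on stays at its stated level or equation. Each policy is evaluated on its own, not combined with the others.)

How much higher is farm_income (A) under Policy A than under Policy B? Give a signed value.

195

Policy A (S := 72):
  Y = 141
  S = 72
  A = 217 + 5·141 − 5·72 = 562
Policy B (Y − 39, S + 44):
  Y = 141 − 39 = 102
  S = 28 + 44 = 72
  A = 217 + 5·102 − 5·72 = 367
A: 562 − 367 = 195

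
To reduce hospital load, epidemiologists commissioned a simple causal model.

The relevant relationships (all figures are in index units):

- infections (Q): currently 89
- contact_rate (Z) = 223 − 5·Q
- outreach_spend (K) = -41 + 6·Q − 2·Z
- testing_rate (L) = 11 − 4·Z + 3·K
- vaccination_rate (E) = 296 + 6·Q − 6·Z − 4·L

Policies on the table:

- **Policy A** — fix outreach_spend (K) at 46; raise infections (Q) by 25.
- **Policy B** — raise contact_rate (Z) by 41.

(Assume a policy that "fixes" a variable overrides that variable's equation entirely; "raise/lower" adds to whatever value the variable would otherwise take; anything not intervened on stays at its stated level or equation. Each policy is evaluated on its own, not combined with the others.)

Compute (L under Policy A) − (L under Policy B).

Policy A (K := 46, Q + 25):
  Q = 89 + 25 = 114
  Z = 223 − 5·114 = -347
  K = 46
  L = 11 − 4·(-347) + 3·46 = 1537
Policy B (Z + 41):
  Q = 89
  Z = 223 − 5·89 (+41 from intervention) = -181
  K = -41 + 6·89 − 2·(-181) = 855
  L = 11 − 4·(-181) + 3·855 = 3300
L: 1537 − 3300 = -1763

-1763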